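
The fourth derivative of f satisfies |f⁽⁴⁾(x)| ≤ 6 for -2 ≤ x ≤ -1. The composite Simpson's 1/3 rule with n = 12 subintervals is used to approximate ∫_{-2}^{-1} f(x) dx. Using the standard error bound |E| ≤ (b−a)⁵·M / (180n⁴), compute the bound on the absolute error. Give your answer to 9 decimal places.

|E| ≤ (1)⁵·6 / (180·12⁴) = 6/3732480 = 0.000001608.

0.000001608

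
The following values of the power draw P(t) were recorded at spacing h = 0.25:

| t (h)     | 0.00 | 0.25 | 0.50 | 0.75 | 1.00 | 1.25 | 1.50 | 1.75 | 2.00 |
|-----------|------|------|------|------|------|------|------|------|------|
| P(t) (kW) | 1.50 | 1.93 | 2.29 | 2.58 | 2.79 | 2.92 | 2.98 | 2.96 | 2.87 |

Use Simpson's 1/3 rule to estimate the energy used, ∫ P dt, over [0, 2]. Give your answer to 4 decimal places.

h = 0.25, n = 8.
(h/3)·[y₀ + 4y₁ + 2y₂ + 4y₃ + 2y₄ + 4y₅ + 2y₆ + 4y₇ + y₈] = 0.083333·(62.05) = 5.1708.

5.1708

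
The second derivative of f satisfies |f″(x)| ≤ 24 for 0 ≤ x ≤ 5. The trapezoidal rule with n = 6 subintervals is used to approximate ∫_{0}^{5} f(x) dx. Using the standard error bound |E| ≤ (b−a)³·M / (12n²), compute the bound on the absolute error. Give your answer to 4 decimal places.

|E| ≤ (5)³·24 / (12·6²) = 3000/432 = 6.9444.

6.9444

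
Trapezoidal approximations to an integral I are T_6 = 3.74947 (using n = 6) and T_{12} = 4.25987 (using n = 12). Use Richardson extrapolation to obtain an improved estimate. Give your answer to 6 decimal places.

4.430003

R = (4·T_{12} − T_6) / 3 = (4·4.25987 − 3.74947)/3 = (13.29001)/3 = 4.430003.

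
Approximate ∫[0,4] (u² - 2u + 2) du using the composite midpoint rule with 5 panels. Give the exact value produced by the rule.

13.12

h = (4 − 0)/5 = 0.8.
Midpoints m₁,…,m₅ = 0.4, 1.2, 2, 2.8, 3.6.
f(m₁)=1.36, f(m₂)=1.04, f(m₃)=2, f(m₄)=4.24, f(m₅)=7.76.
h·[f(m₁) + f(m₂) + f(m₃) + f(m₄) + f(m₅)] = 0.8·(16.4) = 13.12.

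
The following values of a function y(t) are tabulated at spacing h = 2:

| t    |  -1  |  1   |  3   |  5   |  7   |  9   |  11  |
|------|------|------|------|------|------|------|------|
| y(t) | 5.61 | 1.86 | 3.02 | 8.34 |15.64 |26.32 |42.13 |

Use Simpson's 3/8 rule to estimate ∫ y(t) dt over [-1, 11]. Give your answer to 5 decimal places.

h = 2, n = 6.
(3h/8)·[y₀ + 3y₁ + 3y₂ + 2y₃ + 3y₄ + 3y₅ + y₆] = 0.75·(204.94) = 153.70500.

153.70500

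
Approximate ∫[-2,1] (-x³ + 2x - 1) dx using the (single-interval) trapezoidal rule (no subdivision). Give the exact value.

T = (b−a)/2 · [f(-2) + f(1)] = 1.5·[3 + 0] = 4.5.

4.5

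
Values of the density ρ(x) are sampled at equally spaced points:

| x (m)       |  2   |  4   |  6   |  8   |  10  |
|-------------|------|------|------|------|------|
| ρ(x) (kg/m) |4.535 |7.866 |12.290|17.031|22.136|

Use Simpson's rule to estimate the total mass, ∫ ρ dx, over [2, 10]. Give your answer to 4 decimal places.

h = 2, n = 4.
(h/3)·[y₀ + 4y₁ + 2y₂ + 4y₃ + y₄] = 0.666667·(150.839) = 100.5593.

100.5593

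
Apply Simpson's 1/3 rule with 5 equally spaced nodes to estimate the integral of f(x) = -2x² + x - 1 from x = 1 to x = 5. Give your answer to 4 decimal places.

h = (5 − 1)/4 = 1.
Nodes x₀,…,x₄ = 1, 2, 3, 4, 5.
f(x) = -2x² + x - 1: f₀=-2, f₁=-7, f₂=-16, f₃=-29, f₄=-46.
(h/3)·[f₀ + 4f₁ + 2f₂ + 4f₃ + f₄] = 0.333333·(-224) = -74.6667.

-74.6667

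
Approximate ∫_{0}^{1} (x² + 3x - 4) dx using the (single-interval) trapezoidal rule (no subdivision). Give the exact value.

T = (b−a)/2 · [f(0) + f(1)] = 0.5·[(-4) + 0] = -2.

-2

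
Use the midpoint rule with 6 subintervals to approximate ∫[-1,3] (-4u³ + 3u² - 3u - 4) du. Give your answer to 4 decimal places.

-78.6667

h = (3 − (-1))/6 = 0.666667.
Midpoints m₁,…,m₆ = -0.666667, 0, 0.666667, 1.333333, 2, 2.666667.
f(m₁)=0.518519, f(m₂)=-4, f(m₃)=-5.851852, f(m₄)=-12.148148, f(m₅)=-30, f(m₆)=-66.518519.
h·[f(m₁) + f(m₂) + f(m₃) + f(m₄) + f(m₅) + f(m₆)] = 0.666667·(-118) = -78.6667.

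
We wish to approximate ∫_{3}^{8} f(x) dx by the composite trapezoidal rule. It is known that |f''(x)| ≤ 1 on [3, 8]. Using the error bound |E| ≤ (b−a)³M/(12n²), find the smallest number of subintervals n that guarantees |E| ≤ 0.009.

35

Need 125/(12n²) ≤ 0.009.
n² ≥ 125/(12·0.009) = 1157.41 ⇒ n ≥ 34.0207, so the smallest n is 35.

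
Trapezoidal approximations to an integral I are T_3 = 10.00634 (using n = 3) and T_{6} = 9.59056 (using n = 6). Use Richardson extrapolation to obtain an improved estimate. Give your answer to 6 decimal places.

9.451967

R = (4·T_{6} − T_3) / 3 = (4·9.59056 − 10.00634)/3 = (28.35590)/3 = 9.451967.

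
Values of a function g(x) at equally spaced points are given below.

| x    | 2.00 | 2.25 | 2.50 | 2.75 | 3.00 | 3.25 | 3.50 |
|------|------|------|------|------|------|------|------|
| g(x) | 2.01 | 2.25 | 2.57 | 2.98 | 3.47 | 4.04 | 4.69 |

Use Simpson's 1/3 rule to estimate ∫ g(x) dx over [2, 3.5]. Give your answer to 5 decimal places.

h = 0.25, n = 6.
(h/3)·[y₀ + 4y₁ + 2y₂ + 4y₃ + 2y₄ + 4y₅ + y₆] = 0.083333·(55.86) = 4.65500.

4.65500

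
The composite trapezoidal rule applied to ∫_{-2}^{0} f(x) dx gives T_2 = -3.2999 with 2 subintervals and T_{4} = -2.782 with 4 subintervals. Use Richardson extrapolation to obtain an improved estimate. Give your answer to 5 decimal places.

-2.60937

R = (4·T_{4} − T_2) / 3 = (4·(-2.782) − (-3.2999))/3 = (-7.8281)/3 = -2.60937.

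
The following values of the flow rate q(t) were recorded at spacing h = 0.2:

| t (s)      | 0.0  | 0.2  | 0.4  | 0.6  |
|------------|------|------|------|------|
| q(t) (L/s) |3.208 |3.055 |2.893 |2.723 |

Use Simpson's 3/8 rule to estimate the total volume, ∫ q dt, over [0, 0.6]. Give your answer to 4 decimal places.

1.7831

h = 0.2, n = 3.
(3h/8)·[y₀ + 3y₁ + 3y₂ + y₃] = 0.075·(23.775) = 1.7831.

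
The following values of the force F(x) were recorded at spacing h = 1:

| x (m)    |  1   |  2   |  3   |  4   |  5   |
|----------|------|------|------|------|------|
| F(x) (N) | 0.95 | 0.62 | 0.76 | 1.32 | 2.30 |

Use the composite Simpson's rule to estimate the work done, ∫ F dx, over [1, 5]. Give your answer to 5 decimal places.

4.17667

h = 1, n = 4.
(h/3)·[y₀ + 4y₁ + 2y₂ + 4y₃ + y₄] = 0.333333·(12.53) = 4.17667.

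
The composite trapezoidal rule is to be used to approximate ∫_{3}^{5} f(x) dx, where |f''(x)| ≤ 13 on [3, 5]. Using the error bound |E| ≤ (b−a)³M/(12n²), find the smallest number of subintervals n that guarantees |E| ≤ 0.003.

Need 104/(12n²) ≤ 0.003.
n² ≥ 104/(12·0.003) = 2888.89 ⇒ n ≥ 53.7484, so the smallest n is 54.

54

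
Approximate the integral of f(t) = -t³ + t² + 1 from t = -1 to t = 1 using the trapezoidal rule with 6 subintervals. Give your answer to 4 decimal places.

2.7037

h = (1 − (-1))/6 = 0.333333.
Nodes t₀,…,t₆ = -1, -0.666667, -0.333333, 0, 0.333333, 0.666667, 1.
f(t) = -t³ + t² + 1: f₀=3, f₁=1.740741, f₂=1.148148, f₃=1, f₄=1.074074, f₅=1.148148, f₆=1.
(h/2)·[f₀ + 2f₁ + 2f₂ + 2f₃ + 2f₄ + 2f₅ + f₆] = 0.166667·(16.222222) = 2.7037.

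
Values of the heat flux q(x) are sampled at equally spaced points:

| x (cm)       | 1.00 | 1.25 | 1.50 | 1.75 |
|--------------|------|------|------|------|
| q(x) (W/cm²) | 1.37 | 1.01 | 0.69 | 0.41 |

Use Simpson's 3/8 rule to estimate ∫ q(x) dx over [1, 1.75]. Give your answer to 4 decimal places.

h = 0.25, n = 3.
(3h/8)·[y₀ + 3y₁ + 3y₂ + y₃] = 0.09375·(6.88) = 0.6450.

0.6450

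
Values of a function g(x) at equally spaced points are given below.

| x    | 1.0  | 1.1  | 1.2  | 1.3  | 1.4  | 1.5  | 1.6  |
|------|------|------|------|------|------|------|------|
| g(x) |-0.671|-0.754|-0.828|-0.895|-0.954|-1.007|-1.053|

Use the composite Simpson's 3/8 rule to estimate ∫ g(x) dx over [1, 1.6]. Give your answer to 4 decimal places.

h = 0.1, n = 6.
(3h/8)·[y₀ + 3y₁ + 3y₂ + 2y₃ + 3y₄ + 3y₅ + y₆] = 0.0375·(-14.143) = -0.5304.

-0.5304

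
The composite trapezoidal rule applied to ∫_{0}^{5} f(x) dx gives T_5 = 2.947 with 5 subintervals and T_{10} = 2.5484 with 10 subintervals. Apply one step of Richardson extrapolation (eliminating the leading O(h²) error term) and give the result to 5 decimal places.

2.41553

R = (4·T_{10} − T_5) / 3 = (4·2.5484 − 2.947)/3 = (7.2466)/3 = 2.41553.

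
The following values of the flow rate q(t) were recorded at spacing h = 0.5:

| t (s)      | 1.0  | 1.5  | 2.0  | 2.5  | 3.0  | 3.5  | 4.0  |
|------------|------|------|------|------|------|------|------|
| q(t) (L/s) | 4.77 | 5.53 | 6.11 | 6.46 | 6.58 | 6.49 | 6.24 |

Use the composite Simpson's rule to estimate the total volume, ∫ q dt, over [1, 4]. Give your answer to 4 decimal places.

18.3850

h = 0.5, n = 6.
(h/3)·[y₀ + 4y₁ + 2y₂ + 4y₃ + 2y₄ + 4y₅ + y₆] = 0.166667·(110.31) = 18.3850.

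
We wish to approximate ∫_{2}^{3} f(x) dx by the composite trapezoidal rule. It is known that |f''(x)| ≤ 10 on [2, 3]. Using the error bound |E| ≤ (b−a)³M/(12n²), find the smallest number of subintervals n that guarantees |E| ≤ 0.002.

Need 10/(12n²) ≤ 0.002.
n² ≥ 10/(12·0.002) = 416.667 ⇒ n ≥ 20.4124, so the smallest n is 21.

21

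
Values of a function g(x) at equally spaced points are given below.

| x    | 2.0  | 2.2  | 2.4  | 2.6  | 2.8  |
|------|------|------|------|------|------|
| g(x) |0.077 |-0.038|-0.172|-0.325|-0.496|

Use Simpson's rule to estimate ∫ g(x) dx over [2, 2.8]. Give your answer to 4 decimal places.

h = 0.2, n = 4.
(h/3)·[y₀ + 4y₁ + 2y₂ + 4y₃ + y₄] = 0.066667·(-2.215) = -0.1477.

-0.1477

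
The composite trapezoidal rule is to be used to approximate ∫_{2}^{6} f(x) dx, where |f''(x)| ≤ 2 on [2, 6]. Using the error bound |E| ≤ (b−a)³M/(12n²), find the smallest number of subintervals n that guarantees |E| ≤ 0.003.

60

Need 128/(12n²) ≤ 0.003.
n² ≥ 128/(12·0.003) = 3555.56 ⇒ n ≥ 59.6285, so the smallest n is 60.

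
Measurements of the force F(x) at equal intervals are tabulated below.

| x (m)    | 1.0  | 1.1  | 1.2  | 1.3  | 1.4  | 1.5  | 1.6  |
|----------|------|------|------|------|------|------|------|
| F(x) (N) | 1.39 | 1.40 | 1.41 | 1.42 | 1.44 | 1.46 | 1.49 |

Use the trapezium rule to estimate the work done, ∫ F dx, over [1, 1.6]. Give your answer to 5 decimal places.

0.85700

h = 0.1, n = 6.
(h/2)·[y₀ + 2y₁ + 2y₂ + 2y₃ + 2y₄ + 2y₅ + y₆] = 0.05·(17.14) = 0.85700.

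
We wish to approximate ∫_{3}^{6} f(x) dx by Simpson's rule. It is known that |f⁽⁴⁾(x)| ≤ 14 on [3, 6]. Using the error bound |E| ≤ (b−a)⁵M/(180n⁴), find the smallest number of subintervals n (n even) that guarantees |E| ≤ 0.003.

Need 3402/(180n⁴) ≤ 0.003.
n⁴ ≥ 3402/(180·0.003) = 6300 ⇒ n ≥ 8.9091, so the smallest even n is 10. (n must be even for Simpson's rule.)

10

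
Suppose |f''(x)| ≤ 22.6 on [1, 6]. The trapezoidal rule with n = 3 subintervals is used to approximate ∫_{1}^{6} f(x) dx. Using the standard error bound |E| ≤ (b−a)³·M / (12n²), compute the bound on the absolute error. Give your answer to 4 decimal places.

|E| ≤ (5)³·22.6 / (12·3²) = 2825/108 = 26.1574.

26.1574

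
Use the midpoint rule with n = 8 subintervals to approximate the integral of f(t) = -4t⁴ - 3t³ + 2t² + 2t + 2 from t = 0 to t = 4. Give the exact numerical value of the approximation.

-932.5625

h = (4 − 0)/8 = 0.5.
Midpoints m₁,…,m₈ = 0.25, 0.75, 1.25, 1.75, 2.25, 2.75, 3.25, 3.75.
f(m₁)=2.5625, f(m₂)=2.09375, f(m₃)=-8, f(m₄)=-41.96875, f(m₅)=-120.0625, f(m₆)=-268.53125, f(m₇)=-519.625, f(m₈)=-911.59375.
h·[f(m₁) + f(m₂) + f(m₃) + f(m₄) + f(m₅) + f(m₆) + f(m₇) + f(m₈)] = 0.5·(-1865.125) = -932.5625.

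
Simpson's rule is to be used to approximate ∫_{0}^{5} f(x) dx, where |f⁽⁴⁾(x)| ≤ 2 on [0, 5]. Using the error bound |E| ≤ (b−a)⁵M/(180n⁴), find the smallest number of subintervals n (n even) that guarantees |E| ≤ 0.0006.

16

Need 6250/(180n⁴) ≤ 0.0006.
n⁴ ≥ 6250/(180·0.0006) = 57870.4 ⇒ n ≥ 15.5101, so the smallest even n is 16. (n must be even for Simpson's rule.)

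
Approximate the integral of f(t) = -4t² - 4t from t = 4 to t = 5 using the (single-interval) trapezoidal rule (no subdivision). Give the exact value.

-100

T = (b−a)/2 · [f(4) + f(5)] = 0.5·[(-80) + (-120)] = -100.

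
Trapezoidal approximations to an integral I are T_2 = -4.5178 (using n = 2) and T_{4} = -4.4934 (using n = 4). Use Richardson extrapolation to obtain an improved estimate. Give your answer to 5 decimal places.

R = (4·T_{4} − T_2) / 3 = (4·(-4.4934) − (-4.5178))/3 = (-13.4558)/3 = -4.48527.

-4.48527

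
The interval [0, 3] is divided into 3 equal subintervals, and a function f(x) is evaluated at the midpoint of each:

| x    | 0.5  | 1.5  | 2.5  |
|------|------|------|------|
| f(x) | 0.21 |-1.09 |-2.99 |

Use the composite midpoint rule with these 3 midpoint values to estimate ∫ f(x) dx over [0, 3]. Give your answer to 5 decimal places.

-3.87000

h = 1, n = 3.
h·[y(m₁) + y(m₂) + y(m₃)] = 1·(-3.87) = -3.87000.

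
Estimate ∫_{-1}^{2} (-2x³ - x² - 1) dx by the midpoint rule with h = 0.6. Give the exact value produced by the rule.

h = (2 − (-1))/5 = 0.6.
Midpoints m₁,…,m₅ = -0.7, -0.1, 0.5, 1.1, 1.7.
f(m₁)=-0.804, f(m₂)=-1.008, f(m₃)=-1.5, f(m₄)=-4.872, f(m₅)=-13.716.
h·[f(m₁) + f(m₂) + f(m₃) + f(m₄) + f(m₅)] = 0.6·(-21.9) = -13.14.

-13.14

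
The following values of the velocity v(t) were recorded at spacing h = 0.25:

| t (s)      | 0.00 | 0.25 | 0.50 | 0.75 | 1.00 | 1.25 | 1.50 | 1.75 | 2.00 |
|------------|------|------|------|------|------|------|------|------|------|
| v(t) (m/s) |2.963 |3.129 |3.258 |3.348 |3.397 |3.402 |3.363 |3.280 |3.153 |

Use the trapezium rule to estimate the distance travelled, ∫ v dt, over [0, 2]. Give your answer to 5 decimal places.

6.55875

h = 0.25, n = 8.
(h/2)·[y₀ + 2y₁ + 2y₂ + 2y₃ + 2y₄ + 2y₅ + 2y₆ + 2y₇ + y₈] = 0.125·(52.470) = 6.55875.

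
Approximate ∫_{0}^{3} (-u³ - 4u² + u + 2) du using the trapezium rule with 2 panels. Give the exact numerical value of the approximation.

-55.3125

h = (3 − 0)/2 = 1.5.
Nodes u₀,…,u₂ = 0, 1.5, 3.
f(u) = -u³ - 4u² + u + 2: f₀=2, f₁=-8.875, f₂=-58.
(h/2)·[f₀ + 2f₁ + f₂] = 0.75·(-73.75) = -55.3125.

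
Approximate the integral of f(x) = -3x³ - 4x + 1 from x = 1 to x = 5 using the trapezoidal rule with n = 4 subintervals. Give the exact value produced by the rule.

h = (5 − 1)/4 = 1.
Nodes x₀,…,x₄ = 1, 2, 3, 4, 5.
f(x) = -3x³ - 4x + 1: f₀=-6, f₁=-31, f₂=-92, f₃=-207, f₄=-394.
(h/2)·[f₀ + 2f₁ + 2f₂ + 2f₃ + f₄] = 0.5·(-1060) = -530.

-530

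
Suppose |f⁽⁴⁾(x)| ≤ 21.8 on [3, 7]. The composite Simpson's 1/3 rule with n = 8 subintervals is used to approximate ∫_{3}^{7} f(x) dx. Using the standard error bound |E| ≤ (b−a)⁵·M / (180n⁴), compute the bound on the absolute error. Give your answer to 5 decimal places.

0.03028

|E| ≤ (4)⁵·21.8 / (180·8⁴) = 22323.2/737280 = 0.03028.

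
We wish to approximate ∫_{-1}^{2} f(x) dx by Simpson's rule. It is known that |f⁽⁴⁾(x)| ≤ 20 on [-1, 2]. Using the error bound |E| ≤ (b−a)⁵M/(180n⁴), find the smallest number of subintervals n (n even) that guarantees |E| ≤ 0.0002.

Need 4860/(180n⁴) ≤ 0.0002.
n⁴ ≥ 4860/(180·0.0002) = 135000 ⇒ n ≥ 19.1683, so the smallest even n is 20. (n must be even for Simpson's rule.)

20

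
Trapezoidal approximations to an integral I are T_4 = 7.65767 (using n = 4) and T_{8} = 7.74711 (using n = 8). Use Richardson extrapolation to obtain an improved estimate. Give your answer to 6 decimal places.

7.776923

R = (4·T_{8} − T_4) / 3 = (4·7.74711 − 7.65767)/3 = (23.33077)/3 = 7.776923.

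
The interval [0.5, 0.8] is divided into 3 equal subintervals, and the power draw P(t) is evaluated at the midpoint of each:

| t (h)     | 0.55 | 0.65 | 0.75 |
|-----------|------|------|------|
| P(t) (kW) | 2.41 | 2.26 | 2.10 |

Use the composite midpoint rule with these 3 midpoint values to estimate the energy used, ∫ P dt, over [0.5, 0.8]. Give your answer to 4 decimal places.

0.6770

h = 0.1, n = 3.
h·[y(m₁) + y(m₂) + y(m₃)] = 0.1·(6.77) = 0.6770.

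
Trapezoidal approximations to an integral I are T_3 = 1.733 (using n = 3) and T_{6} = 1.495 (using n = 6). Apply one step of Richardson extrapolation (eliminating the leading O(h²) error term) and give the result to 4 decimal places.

1.4157

R = (4·T_{6} − T_3) / 3 = (4·1.495 − 1.733)/3 = (4.247)/3 = 1.4157.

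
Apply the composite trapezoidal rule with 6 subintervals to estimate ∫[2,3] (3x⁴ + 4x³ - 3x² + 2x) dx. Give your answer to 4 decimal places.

178.2527

h = (3 − 2)/6 = 0.166667.
Nodes x₀,…,x₆ = 2, 2.166667, 2.333333, 2.5, 2.666667, 2.833333, 3.
f(x) = 3x⁴ + 4x³ - 3x² + 2x: f₀=72, f₁=97.048611, f₂=128.074074, f₃=165.9375, f₄=211.555556, f₅=265.900463, f₆=330.
(h/2)·[f₀ + 2f₁ + 2f₂ + 2f₃ + 2f₄ + 2f₅ + f₆] = 0.083333·(2139.032407) = 178.2527.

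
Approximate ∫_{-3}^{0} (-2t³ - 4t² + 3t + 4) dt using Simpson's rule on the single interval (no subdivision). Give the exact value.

3

S = (b−a)/6 · [f(-3) + 4f(-1.5) + f(0)] = 0.5·[13 + 4·(-2.75) + 4] = 3.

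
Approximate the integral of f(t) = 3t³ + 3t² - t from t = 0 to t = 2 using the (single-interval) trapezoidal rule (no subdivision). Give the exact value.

T = (b−a)/2 · [f(0) + f(2)] = 1·[0 + 34] = 34.

34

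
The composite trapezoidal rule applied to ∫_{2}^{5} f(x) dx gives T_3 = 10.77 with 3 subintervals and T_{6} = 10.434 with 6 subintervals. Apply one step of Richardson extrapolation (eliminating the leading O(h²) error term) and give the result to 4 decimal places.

R = (4·T_{6} − T_3) / 3 = (4·10.434 − 10.77)/3 = (30.966)/3 = 10.3220.

10.3220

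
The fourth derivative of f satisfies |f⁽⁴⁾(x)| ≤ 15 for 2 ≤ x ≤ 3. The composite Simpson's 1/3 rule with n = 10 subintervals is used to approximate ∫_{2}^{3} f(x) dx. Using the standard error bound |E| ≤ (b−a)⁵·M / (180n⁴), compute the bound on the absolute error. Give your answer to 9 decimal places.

|E| ≤ (1)⁵·15 / (180·10⁴) = 15/1800000 = 0.000008333.

0.000008333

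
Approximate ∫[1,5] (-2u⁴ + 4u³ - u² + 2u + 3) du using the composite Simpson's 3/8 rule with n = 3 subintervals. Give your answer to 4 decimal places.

-638.5185

h = (5 − 1)/3 = 1.333333.
Nodes u₀,…,u₃ = 1, 2.333333, 3.666667, 5.
f(u) = -2u⁴ + 4u³ - u² + 2u + 3: f₀=6, f₁=-6.246914, f₂=-167.432099, f₃=-762.
(3h/8)·[f₀ + 3f₁ + 3f₂ + f₃] = 0.5·(-1277.037037) = -638.5185.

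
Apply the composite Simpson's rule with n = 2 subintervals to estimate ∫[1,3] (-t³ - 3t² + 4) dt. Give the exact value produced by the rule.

h = (3 − 1)/2 = 1.
Nodes t₀,…,t₂ = 1, 2, 3.
f(t) = -t³ - 3t² + 4: f₀=0, f₁=-16, f₂=-50.
(h/3)·[f₀ + 4f₁ + f₂] = 0.333333·(-114) = -38.

-38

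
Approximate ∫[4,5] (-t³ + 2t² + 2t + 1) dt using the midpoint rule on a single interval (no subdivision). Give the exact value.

-40.625

M = (b−a)·f(4.5) = 1·(-40.625) = -40.625.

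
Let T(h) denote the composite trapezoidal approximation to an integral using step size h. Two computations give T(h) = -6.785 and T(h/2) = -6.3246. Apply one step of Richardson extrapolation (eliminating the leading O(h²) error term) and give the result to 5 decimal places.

-6.17113

R = (4·T(h/2) − T(h)) / 3 = (4·(-6.3246) − (-6.785))/3 = (-18.5134)/3 = -6.17113.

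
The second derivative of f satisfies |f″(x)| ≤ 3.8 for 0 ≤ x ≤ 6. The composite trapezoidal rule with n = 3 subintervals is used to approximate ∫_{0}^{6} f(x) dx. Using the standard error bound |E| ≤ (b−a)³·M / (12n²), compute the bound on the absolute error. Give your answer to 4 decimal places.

|E| ≤ (6)³·3.8 / (12·3²) = 820.8/108 = 7.6000.

7.6000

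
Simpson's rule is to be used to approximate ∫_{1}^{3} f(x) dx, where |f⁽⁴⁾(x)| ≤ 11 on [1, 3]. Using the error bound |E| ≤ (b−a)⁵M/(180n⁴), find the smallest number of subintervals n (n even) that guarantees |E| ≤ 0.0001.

12

Need 352/(180n⁴) ≤ 0.0001.
n⁴ ≥ 352/(180·0.0001) = 19555.6 ⇒ n ≥ 11.8254, so the smallest even n is 12. (n must be even for Simpson's rule.)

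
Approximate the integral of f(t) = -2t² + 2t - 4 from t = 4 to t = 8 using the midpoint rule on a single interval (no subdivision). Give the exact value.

-256

M = (b−a)·f(6) = 4·(-64) = -256.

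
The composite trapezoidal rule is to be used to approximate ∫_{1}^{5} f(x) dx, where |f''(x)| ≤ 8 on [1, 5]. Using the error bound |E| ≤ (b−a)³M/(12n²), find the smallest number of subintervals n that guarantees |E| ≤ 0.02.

Need 512/(12n²) ≤ 0.02.
n² ≥ 512/(12·0.02) = 2133.33 ⇒ n ≥ 46.1880, so the smallest n is 47.

47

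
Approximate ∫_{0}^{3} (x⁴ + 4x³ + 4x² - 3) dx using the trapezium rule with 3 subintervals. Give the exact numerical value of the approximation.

h = (3 − 0)/3 = 1.
Nodes x₀,…,x₃ = 0, 1, 2, 3.
f(x) = x⁴ + 4x³ + 4x² - 3: f₀=-3, f₁=6, f₂=61, f₃=222.
(h/2)·[f₀ + 2f₁ + 2f₂ + f₃] = 0.5·(353) = 176.5.

176.5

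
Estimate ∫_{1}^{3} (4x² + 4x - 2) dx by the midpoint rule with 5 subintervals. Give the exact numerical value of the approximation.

46.56

h = (3 − 1)/5 = 0.4.
Midpoints m₁,…,m₅ = 1.2, 1.6, 2, 2.4, 2.8.
f(m₁)=8.56, f(m₂)=14.64, f(m₃)=22, f(m₄)=30.64, f(m₅)=40.56.
h·[f(m₁) + f(m₂) + f(m₃) + f(m₄) + f(m₅)] = 0.4·(116.4) = 46.56.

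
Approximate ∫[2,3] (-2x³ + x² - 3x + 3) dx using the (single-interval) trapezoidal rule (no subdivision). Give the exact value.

-33

T = (b−a)/2 · [f(2) + f(3)] = 0.5·[(-15) + (-51)] = -33.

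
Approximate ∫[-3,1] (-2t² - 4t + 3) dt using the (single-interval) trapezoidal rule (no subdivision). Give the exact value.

T = (b−a)/2 · [f(-3) + f(1)] = 2·[(-3) + (-3)] = -12.

-12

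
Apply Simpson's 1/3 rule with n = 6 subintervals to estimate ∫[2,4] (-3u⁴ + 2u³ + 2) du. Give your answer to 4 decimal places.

-471.2099

h = (4 − 2)/6 = 0.333333.
Nodes u₀,…,u₆ = 2, 2.333333, 2.666667, 3, 3.333333, 3.666667, 4.
f(u) = -3u⁴ + 2u³ + 2: f₀=-30, f₁=-61.518519, f₂=-111.777778, f₃=-187, f₄=-294.296296, f₅=-441.666667, f₆=-638.
(h/3)·[f₀ + 4f₁ + 2f₂ + 4f₃ + 2f₄ + 4f₅ + f₆] = 0.111111·(-4240.888889) = -471.2099.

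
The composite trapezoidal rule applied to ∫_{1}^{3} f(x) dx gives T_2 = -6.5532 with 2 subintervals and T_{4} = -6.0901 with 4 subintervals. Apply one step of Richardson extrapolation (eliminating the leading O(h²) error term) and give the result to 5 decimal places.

-5.93573

R = (4·T_{4} − T_2) / 3 = (4·(-6.0901) − (-6.5532))/3 = (-17.8072)/3 = -5.93573.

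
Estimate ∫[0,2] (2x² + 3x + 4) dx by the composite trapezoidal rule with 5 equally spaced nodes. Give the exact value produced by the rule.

19.5

h = (2 − 0)/4 = 0.5.
Nodes x₀,…,x₄ = 0, 0.5, 1, 1.5, 2.
f(x) = 2x² + 3x + 4: f₀=4, f₁=6, f₂=9, f₃=13, f₄=18.
(h/2)·[f₀ + 2f₁ + 2f₂ + 2f₃ + f₄] = 0.25·(78) = 19.5.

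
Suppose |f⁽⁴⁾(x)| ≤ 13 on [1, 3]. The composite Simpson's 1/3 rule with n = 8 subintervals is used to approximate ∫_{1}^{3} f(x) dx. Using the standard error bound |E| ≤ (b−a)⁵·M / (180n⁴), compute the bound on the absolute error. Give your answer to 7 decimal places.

|E| ≤ (2)⁵·13 / (180·8⁴) = 416/737280 = 0.0005642.

0.0005642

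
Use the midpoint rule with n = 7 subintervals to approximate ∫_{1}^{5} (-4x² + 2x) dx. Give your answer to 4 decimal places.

-140.8980

h = (5 − 1)/7 = 0.571429.
Midpoints m₁,…,m₇ = 1.285714, 1.857143, 2.428571, 3, 3.571429, 4.142857, 4.714286.
f(m₁)=-4.040816, f(m₂)=-10.081633, f(m₃)=-18.734694, f(m₄)=-30, f(m₅)=-43.877551, f(m₆)=-60.367347, f(m₇)=-79.469388.
h·[f(m₁) + f(m₂) + f(m₃) + f(m₄) + f(m₅) + f(m₆) + f(m₇)] = 0.571429·(-246.571429) = -140.8980.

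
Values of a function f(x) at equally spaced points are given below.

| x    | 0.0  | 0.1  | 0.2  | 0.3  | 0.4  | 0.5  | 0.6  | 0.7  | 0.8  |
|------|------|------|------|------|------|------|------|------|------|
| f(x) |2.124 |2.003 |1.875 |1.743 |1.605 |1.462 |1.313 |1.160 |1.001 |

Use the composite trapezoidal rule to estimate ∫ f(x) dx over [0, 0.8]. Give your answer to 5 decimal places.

h = 0.1, n = 8.
(h/2)·[y₀ + 2y₁ + 2y₂ + 2y₃ + 2y₄ + 2y₅ + 2y₆ + 2y₇ + y₈] = 0.05·(25.447) = 1.27235.

1.27235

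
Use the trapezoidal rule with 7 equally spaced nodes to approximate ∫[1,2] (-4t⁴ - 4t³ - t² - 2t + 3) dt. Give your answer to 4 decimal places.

h = (2 − 1)/6 = 0.166667.
Nodes t₀,…,t₆ = 1, 1.166667, 1.333333, 1.5, 1.666667, 1.833333, 2.
f(t) = -4t⁴ - 4t³ - t² - 2t + 3: f₀=-8, f₁=-14.456790, f₂=-23.567901, f₃=-36, f₄=-52.493827, f₅=-73.864198, f₆=-101.
(h/2)·[f₀ + 2f₁ + 2f₂ + 2f₃ + 2f₄ + 2f₅ + f₆] = 0.083333·(-509.765432) = -42.4805.

-42.4805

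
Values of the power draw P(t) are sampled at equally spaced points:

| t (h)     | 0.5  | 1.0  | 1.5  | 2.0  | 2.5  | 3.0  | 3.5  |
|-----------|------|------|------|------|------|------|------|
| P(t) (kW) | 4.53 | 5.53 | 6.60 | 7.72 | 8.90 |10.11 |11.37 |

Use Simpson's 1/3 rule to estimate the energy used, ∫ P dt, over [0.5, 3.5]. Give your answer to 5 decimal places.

h = 0.5, n = 6.
(h/3)·[y₀ + 4y₁ + 2y₂ + 4y₃ + 2y₄ + 4y₅ + y₆] = 0.166667·(140.34) = 23.39000.

23.39000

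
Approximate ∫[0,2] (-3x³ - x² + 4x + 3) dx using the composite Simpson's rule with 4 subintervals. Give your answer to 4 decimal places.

h = (2 − 0)/4 = 0.5.
Nodes x₀,…,x₄ = 0, 0.5, 1, 1.5, 2.
f(x) = -3x³ - x² + 4x + 3: f₀=3, f₁=4.375, f₂=3, f₃=-3.375, f₄=-17.
(h/3)·[f₀ + 4f₁ + 2f₂ + 4f₃ + f₄] = 0.166667·(-4) = -0.6667.

-0.6667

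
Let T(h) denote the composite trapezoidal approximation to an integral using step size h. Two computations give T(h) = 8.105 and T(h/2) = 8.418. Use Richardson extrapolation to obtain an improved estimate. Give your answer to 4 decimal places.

8.5223

R = (4·T(h/2) − T(h)) / 3 = (4·8.418 − 8.105)/3 = (25.567)/3 = 8.5223.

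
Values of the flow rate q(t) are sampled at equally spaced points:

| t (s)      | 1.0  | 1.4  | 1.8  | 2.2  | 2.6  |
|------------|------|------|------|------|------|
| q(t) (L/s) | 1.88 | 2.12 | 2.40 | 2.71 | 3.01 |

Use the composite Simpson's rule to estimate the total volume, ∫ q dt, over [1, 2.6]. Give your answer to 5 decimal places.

h = 0.4, n = 4.
(h/3)·[y₀ + 4y₁ + 2y₂ + 4y₃ + y₄] = 0.133333·(29.01) = 3.86800.

3.86800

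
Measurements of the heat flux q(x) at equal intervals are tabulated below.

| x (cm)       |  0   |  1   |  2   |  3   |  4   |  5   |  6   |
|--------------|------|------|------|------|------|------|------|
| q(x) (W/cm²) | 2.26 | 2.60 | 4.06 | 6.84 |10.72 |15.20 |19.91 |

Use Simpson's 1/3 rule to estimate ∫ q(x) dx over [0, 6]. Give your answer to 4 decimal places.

h = 1, n = 6.
(h/3)·[y₀ + 4y₁ + 2y₂ + 4y₃ + 2y₄ + 4y₅ + y₆] = 0.333333·(150.29) = 50.0967.

50.0967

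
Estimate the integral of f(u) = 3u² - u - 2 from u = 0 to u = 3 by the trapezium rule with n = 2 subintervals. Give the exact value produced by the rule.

19.875

h = (3 − 0)/2 = 1.5.
Nodes u₀,…,u₂ = 0, 1.5, 3.
f(u) = 3u² - u - 2: f₀=-2, f₁=3.25, f₂=22.
(h/2)·[f₀ + 2f₁ + f₂] = 0.75·(26.5) = 19.875.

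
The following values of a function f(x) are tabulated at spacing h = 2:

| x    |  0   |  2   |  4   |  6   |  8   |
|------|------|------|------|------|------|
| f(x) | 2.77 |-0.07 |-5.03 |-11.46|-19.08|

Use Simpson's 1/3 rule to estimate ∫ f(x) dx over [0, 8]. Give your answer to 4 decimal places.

-48.3267

h = 2, n = 4.
(h/3)·[y₀ + 4y₁ + 2y₂ + 4y₃ + y₄] = 0.666667·(-72.49) = -48.3267.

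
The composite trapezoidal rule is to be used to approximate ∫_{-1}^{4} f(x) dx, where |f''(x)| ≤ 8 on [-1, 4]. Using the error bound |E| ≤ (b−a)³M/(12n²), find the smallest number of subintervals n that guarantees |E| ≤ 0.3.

Need 1000/(12n²) ≤ 0.3.
n² ≥ 1000/(12·0.3) = 277.778 ⇒ n ≥ 16.6667, so the smallest n is 17.

17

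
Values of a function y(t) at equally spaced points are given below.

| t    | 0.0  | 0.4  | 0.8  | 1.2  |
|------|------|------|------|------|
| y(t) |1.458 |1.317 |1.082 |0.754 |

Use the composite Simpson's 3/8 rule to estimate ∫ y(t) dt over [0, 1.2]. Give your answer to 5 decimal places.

h = 0.4, n = 3.
(3h/8)·[y₀ + 3y₁ + 3y₂ + y₃] = 0.15·(9.409) = 1.41135.

1.41135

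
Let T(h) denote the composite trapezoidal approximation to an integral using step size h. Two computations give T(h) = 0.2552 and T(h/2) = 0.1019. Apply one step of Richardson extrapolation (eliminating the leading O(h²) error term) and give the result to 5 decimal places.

R = (4·T(h/2) − T(h)) / 3 = (4·0.1019 − 0.2552)/3 = (0.1524)/3 = 0.05080.

0.05080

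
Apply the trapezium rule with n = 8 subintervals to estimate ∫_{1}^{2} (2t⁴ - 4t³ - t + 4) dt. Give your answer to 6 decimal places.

h = (2 − 1)/8 = 0.125.
Nodes t₀,…,t₈ = 1, 1.125, 1.25, 1.375, 1.5, 1.625, 1.75, 1.875, 2.
f(t) = 2t⁴ - 4t³ - t + 4: f₀=1, f₁=0.38330078125, f₂=-0.1796875, f₃=-0.62451171875, f₄=-0.875, f₅=-0.84326171875, f₆=-0.4296875, f₇=0.47705078125, f₈=2.
(h/2)·[f₀ + 2f₁ + 2f₂ + 2f₃ + 2f₄ + 2f₅ + 2f₆ + 2f₇ + f₈] = 0.0625·(-1.18359375) = -0.073975.

-0.073975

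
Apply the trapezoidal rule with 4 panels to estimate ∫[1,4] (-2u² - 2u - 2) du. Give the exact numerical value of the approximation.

-63.5625

h = (4 − 1)/4 = 0.75.
Nodes u₀,…,u₄ = 1, 1.75, 2.5, 3.25, 4.
f(u) = -2u² - 2u - 2: f₀=-6, f₁=-11.625, f₂=-19.5, f₃=-29.625, f₄=-42.
(h/2)·[f₀ + 2f₁ + 2f₂ + 2f₃ + f₄] = 0.375·(-169.5) = -63.5625.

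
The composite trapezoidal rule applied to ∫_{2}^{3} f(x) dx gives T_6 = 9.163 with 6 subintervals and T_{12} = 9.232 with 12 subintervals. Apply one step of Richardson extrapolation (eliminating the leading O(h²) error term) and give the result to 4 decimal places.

9.2550

R = (4·T_{12} − T_6) / 3 = (4·9.232 − 9.163)/3 = (27.765)/3 = 9.2550.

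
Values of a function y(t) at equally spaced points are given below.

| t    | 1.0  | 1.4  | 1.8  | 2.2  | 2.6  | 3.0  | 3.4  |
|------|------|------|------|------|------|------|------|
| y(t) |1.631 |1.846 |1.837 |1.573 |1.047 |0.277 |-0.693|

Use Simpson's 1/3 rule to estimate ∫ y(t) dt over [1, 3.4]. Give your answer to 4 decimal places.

h = 0.4, n = 6.
(h/3)·[y₀ + 4y₁ + 2y₂ + 4y₃ + 2y₄ + 4y₅ + y₆] = 0.133333·(21.490) = 2.8653.

2.8653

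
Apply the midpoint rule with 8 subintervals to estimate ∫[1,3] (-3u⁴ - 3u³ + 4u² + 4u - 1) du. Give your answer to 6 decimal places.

h = (3 − 1)/8 = 0.25.
Midpoints m₁,…,m₈ = 1.125, 1.375, 1.625, 1.875, 2.125, 2.375, 2.625, 2.875.
f(m₁)=-0.514404296875, f(m₂)=-6.459716796875, f(m₃)=-17.729248046875, f(m₄)=-36.291748046875, f(m₅)=-64.397216796875, f(m₆)=-104.576904296875, f(m₇)=-159.643310546875, f(m₈)=-232.690185546875.
h·[f(m₁) + f(m₂) + f(m₃) + f(m₄) + f(m₅) + f(m₆) + f(m₇) + f(m₈)] = 0.25·(-622.302734375) = -155.575684.

-155.575684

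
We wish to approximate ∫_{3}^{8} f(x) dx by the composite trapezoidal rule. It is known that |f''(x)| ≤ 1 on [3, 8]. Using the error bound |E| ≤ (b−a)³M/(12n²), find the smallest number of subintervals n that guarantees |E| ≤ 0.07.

Need 125/(12n²) ≤ 0.07.
n² ≥ 125/(12·0.07) = 148.81 ⇒ n ≥ 12.1988, so the smallest n is 13.

13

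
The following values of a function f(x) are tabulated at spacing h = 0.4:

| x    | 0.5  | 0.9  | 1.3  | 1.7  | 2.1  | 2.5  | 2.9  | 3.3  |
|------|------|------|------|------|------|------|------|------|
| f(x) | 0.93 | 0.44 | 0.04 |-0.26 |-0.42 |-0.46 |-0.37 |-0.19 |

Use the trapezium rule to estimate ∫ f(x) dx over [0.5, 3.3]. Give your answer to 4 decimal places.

-0.2640

h = 0.4, n = 7.
(h/2)·[y₀ + 2y₁ + 2y₂ + 2y₃ + 2y₄ + 2y₅ + 2y₆ + y₇] = 0.2·(-1.32) = -0.2640.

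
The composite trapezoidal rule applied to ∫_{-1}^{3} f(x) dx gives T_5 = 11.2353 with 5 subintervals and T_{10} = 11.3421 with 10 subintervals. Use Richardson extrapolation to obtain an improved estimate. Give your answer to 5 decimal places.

R = (4·T_{10} − T_5) / 3 = (4·11.3421 − 11.2353)/3 = (34.1331)/3 = 11.37770.

11.37770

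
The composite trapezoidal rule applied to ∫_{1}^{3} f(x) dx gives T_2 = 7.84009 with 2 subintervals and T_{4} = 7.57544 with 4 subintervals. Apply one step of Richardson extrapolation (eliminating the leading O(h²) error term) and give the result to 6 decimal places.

7.487223

R = (4·T_{4} − T_2) / 3 = (4·7.57544 − 7.84009)/3 = (22.46167)/3 = 7.487223.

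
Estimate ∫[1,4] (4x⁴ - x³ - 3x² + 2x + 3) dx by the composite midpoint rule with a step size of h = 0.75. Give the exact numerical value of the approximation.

693.6123046875

h = (4 − 1)/4 = 0.75.
Midpoints m₁,…,m₄ = 1.375, 2.125, 2.875, 3.625.
f(m₁)=11.7763671875, f(m₂)=65.6708984375, f(m₃)=233.4716796875, f(m₄)=613.8974609375.
h·[f(m₁) + f(m₂) + f(m₃) + f(m₄)] = 0.75·(924.81640625) = 693.6123046875.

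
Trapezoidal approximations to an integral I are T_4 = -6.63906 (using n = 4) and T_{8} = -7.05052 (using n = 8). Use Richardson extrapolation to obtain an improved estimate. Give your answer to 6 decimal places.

R = (4·T_{8} − T_4) / 3 = (4·(-7.05052) − (-6.63906))/3 = (-21.56302)/3 = -7.187673.

-7.187673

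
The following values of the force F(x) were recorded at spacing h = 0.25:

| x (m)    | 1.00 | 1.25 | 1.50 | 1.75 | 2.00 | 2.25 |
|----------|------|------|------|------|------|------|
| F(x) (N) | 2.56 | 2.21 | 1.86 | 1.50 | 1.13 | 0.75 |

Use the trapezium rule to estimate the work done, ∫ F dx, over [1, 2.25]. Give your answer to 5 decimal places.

h = 0.25, n = 5.
(h/2)·[y₀ + 2y₁ + 2y₂ + 2y₃ + 2y₄ + y₅] = 0.125·(16.71) = 2.08875.

2.08875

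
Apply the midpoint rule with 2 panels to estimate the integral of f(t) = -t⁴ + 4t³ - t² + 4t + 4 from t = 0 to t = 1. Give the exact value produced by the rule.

6.40234375

h = (1 − 0)/2 = 0.5.
Midpoints m₁,…,m₂ = 0.25, 0.75.
f(m₁)=4.99609375, f(m₂)=7.80859375.
h·[f(m₁) + f(m₂)] = 0.5·(12.8046875) = 6.40234375.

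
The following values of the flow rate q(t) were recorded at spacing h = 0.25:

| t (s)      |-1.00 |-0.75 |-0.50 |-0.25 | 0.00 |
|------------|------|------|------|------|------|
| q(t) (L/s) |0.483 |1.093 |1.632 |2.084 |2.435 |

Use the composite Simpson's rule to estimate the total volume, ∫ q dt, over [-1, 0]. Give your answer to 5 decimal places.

1.57417

h = 0.25, n = 4.
(h/3)·[y₀ + 4y₁ + 2y₂ + 4y₃ + y₄] = 0.083333·(18.890) = 1.57417.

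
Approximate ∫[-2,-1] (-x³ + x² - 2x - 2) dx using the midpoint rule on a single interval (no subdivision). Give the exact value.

6.625

M = (b−a)·f(-1.5) = 1·(6.625) = 6.625.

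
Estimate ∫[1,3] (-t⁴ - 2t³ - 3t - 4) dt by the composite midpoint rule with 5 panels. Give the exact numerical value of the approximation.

-107.38816

h = (3 − 1)/5 = 0.4.
Midpoints m₁,…,m₅ = 1.2, 1.6, 2, 2.4, 2.8.
f(m₁)=-13.1296, f(m₂)=-23.5456, f(m₃)=-42, f(m₄)=-72.0256, f(m₅)=-117.7696.
h·[f(m₁) + f(m₂) + f(m₃) + f(m₄) + f(m₅)] = 0.4·(-268.4704) = -107.38816.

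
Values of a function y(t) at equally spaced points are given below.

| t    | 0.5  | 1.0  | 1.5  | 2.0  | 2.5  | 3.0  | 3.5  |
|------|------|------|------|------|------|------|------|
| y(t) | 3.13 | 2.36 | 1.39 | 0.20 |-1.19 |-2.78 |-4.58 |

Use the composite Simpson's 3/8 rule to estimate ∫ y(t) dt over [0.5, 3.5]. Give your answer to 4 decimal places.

-0.3206

h = 0.5, n = 6.
(3h/8)·[y₀ + 3y₁ + 3y₂ + 2y₃ + 3y₄ + 3y₅ + y₆] = 0.1875·(-1.71) = -0.3206.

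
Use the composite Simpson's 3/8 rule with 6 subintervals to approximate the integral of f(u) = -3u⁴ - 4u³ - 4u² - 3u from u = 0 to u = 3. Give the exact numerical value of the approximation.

h = (3 − 0)/6 = 0.5.
Nodes u₀,…,u₆ = 0, 0.5, 1, 1.5, 2, 2.5, 3.
f(u) = -3u⁴ - 4u³ - 4u² - 3u: f₀=0, f₁=-3.1875, f₂=-14, f₃=-42.1875, f₄=-102, f₅=-212.1875, f₆=-396.
(3h/8)·[f₀ + 3f₁ + 3f₂ + 2f₃ + 3f₄ + 3f₅ + f₆] = 0.1875·(-1474.5) = -276.46875.

-276.46875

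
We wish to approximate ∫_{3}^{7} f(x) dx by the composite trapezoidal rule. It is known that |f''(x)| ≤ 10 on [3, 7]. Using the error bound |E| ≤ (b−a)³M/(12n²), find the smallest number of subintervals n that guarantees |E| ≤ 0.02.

Need 640/(12n²) ≤ 0.02.
n² ≥ 640/(12·0.02) = 2666.67 ⇒ n ≥ 51.6398, so the smallest n is 52.

52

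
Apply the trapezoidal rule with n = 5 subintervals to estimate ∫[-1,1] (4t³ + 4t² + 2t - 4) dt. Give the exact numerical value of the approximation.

-5.12

h = (1 − (-1))/5 = 0.4.
Nodes t₀,…,t₅ = -1, -0.6, -0.2, 0.2, 0.6, 1.
f(t) = 4t³ + 4t² + 2t - 4: f₀=-6, f₁=-4.624, f₂=-4.272, f₃=-3.408, f₄=-0.496, f₅=6.
(h/2)·[f₀ + 2f₁ + 2f₂ + 2f₃ + 2f₄ + f₅] = 0.2·(-25.6) = -5.12.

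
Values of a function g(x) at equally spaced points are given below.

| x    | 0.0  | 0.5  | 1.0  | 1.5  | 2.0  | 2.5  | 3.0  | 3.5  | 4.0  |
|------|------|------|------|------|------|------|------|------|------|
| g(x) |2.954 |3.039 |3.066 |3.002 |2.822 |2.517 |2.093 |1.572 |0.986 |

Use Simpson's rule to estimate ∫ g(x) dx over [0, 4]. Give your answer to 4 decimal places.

10.0703

h = 0.5, n = 8.
(h/3)·[y₀ + 4y₁ + 2y₂ + 4y₃ + 2y₄ + 4y₅ + 2y₆ + 4y₇ + y₈] = 0.166667·(60.422) = 10.0703.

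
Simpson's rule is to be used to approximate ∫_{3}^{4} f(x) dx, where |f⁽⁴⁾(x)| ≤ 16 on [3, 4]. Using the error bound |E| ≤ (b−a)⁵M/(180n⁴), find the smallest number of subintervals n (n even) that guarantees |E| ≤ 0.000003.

Need 16/(180n⁴) ≤ 0.000003.
n⁴ ≥ 16/(180·0.000003) = 29629.6 ⇒ n ≥ 13.1199, so the smallest even n is 14. (n must be even for Simpson's rule.)

14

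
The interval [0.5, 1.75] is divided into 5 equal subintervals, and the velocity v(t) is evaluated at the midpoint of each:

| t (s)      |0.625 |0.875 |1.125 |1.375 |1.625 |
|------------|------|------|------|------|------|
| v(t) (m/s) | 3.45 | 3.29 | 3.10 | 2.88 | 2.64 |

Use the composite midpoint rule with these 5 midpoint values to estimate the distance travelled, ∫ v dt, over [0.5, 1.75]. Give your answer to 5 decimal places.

3.84000

h = 0.25, n = 5.
h·[y(m₁) + y(m₂) + y(m₃) + y(m₄) + y(m₅)] = 0.25·(15.36) = 3.84000.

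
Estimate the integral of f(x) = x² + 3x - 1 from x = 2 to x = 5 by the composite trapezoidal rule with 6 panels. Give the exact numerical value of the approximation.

67.625

h = (5 − 2)/6 = 0.5.
Nodes x₀,…,x₆ = 2, 2.5, 3, 3.5, 4, 4.5, 5.
f(x) = x² + 3x - 1: f₀=9, f₁=12.75, f₂=17, f₃=21.75, f₄=27, f₅=32.75, f₆=39.
(h/2)·[f₀ + 2f₁ + 2f₂ + 2f₃ + 2f₄ + 2f₅ + f₆] = 0.25·(270.5) = 67.625.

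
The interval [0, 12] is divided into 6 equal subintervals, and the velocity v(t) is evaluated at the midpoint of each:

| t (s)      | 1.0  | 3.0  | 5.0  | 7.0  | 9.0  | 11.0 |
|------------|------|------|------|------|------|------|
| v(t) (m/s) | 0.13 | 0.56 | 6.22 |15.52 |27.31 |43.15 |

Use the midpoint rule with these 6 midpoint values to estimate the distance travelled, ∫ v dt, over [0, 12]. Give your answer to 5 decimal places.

h = 2, n = 6.
h·[y(m₁) + y(m₂) + y(m₃) + y(m₄) + y(m₅) + y(m₆)] = 2·(92.89) = 185.78000.

185.78000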